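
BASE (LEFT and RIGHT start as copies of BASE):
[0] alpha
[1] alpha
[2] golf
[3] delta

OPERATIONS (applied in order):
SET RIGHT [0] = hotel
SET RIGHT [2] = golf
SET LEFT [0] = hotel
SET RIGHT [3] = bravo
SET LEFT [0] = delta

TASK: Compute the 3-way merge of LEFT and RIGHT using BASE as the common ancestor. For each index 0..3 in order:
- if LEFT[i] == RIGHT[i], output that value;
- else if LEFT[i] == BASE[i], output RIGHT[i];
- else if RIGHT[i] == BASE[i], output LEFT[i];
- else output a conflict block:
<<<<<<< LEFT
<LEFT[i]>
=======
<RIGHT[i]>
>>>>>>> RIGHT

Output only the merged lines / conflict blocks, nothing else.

Final LEFT:  [delta, alpha, golf, delta]
Final RIGHT: [hotel, alpha, golf, bravo]
i=0: BASE=alpha L=delta R=hotel all differ -> CONFLICT
i=1: L=alpha R=alpha -> agree -> alpha
i=2: L=golf R=golf -> agree -> golf
i=3: L=delta=BASE, R=bravo -> take RIGHT -> bravo

Answer: <<<<<<< LEFT
delta
=======
hotel
>>>>>>> RIGHT
alpha
golf
bravo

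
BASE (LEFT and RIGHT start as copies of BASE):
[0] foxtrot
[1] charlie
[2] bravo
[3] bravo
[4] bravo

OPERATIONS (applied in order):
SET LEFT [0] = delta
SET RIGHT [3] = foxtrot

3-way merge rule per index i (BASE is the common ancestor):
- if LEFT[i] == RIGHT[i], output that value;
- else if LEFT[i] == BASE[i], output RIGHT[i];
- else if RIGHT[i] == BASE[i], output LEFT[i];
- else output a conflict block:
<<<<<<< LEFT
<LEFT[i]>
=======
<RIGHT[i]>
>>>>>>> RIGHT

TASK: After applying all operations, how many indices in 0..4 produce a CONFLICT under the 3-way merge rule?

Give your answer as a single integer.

Answer: 0

Derivation:
Final LEFT:  [delta, charlie, bravo, bravo, bravo]
Final RIGHT: [foxtrot, charlie, bravo, foxtrot, bravo]
i=0: L=delta, R=foxtrot=BASE -> take LEFT -> delta
i=1: L=charlie R=charlie -> agree -> charlie
i=2: L=bravo R=bravo -> agree -> bravo
i=3: L=bravo=BASE, R=foxtrot -> take RIGHT -> foxtrot
i=4: L=bravo R=bravo -> agree -> bravo
Conflict count: 0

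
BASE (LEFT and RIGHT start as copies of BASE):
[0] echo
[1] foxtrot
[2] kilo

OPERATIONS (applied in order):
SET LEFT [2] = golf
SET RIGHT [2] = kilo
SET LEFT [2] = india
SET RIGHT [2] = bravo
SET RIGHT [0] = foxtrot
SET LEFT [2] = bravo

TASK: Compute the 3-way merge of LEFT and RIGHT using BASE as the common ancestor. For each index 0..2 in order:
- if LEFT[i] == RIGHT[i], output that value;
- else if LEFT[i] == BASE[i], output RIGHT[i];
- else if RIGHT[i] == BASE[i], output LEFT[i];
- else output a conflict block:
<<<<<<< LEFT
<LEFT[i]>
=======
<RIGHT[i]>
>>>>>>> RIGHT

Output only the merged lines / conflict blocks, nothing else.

Answer: foxtrot
foxtrot
bravo

Derivation:
Final LEFT:  [echo, foxtrot, bravo]
Final RIGHT: [foxtrot, foxtrot, bravo]
i=0: L=echo=BASE, R=foxtrot -> take RIGHT -> foxtrot
i=1: L=foxtrot R=foxtrot -> agree -> foxtrot
i=2: L=bravo R=bravo -> agree -> bravo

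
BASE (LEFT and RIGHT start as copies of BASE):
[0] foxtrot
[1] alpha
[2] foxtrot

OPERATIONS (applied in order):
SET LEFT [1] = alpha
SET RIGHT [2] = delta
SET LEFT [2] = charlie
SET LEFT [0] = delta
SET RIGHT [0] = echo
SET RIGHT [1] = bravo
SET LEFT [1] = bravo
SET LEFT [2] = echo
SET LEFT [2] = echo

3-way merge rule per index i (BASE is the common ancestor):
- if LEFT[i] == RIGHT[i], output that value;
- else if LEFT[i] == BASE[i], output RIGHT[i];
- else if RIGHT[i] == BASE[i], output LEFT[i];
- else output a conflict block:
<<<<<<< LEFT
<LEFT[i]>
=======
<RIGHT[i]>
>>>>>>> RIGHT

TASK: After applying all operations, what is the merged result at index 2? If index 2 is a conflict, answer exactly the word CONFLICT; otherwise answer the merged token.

Answer: CONFLICT

Derivation:
Final LEFT:  [delta, bravo, echo]
Final RIGHT: [echo, bravo, delta]
i=0: BASE=foxtrot L=delta R=echo all differ -> CONFLICT
i=1: L=bravo R=bravo -> agree -> bravo
i=2: BASE=foxtrot L=echo R=delta all differ -> CONFLICT
Index 2 -> CONFLICT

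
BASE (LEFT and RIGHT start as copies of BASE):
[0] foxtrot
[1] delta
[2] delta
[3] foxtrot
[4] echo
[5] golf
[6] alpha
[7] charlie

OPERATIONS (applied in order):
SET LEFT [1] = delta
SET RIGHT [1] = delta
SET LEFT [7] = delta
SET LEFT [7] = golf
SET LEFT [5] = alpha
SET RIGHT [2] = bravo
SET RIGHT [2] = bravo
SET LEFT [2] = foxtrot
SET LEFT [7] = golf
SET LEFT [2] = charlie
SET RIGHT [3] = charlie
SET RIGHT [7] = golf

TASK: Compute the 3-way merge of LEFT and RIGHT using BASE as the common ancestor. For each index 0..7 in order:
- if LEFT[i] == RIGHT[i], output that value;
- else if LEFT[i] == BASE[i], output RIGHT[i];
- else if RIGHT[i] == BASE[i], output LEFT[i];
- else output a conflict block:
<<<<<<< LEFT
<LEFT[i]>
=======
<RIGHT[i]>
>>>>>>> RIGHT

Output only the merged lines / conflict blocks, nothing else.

Answer: foxtrot
delta
<<<<<<< LEFT
charlie
=======
bravo
>>>>>>> RIGHT
charlie
echo
alpha
alpha
golf

Derivation:
Final LEFT:  [foxtrot, delta, charlie, foxtrot, echo, alpha, alpha, golf]
Final RIGHT: [foxtrot, delta, bravo, charlie, echo, golf, alpha, golf]
i=0: L=foxtrot R=foxtrot -> agree -> foxtrot
i=1: L=delta R=delta -> agree -> delta
i=2: BASE=delta L=charlie R=bravo all differ -> CONFLICT
i=3: L=foxtrot=BASE, R=charlie -> take RIGHT -> charlie
i=4: L=echo R=echo -> agree -> echo
i=5: L=alpha, R=golf=BASE -> take LEFT -> alpha
i=6: L=alpha R=alpha -> agree -> alpha
i=7: L=golf R=golf -> agree -> golf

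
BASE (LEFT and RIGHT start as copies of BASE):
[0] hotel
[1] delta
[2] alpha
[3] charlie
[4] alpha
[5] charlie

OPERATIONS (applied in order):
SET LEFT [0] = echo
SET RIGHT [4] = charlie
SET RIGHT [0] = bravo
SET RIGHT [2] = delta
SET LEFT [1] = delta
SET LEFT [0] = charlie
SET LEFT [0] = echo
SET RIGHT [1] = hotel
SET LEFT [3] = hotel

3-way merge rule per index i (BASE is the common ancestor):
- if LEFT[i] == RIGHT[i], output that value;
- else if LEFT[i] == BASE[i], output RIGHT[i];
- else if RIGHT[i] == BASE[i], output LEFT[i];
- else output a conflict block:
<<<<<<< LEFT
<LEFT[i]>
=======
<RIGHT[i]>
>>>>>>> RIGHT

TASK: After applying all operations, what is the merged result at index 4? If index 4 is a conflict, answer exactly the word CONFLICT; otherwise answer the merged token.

Final LEFT:  [echo, delta, alpha, hotel, alpha, charlie]
Final RIGHT: [bravo, hotel, delta, charlie, charlie, charlie]
i=0: BASE=hotel L=echo R=bravo all differ -> CONFLICT
i=1: L=delta=BASE, R=hotel -> take RIGHT -> hotel
i=2: L=alpha=BASE, R=delta -> take RIGHT -> delta
i=3: L=hotel, R=charlie=BASE -> take LEFT -> hotel
i=4: L=alpha=BASE, R=charlie -> take RIGHT -> charlie
i=5: L=charlie R=charlie -> agree -> charlie
Index 4 -> charlie

Answer: charlie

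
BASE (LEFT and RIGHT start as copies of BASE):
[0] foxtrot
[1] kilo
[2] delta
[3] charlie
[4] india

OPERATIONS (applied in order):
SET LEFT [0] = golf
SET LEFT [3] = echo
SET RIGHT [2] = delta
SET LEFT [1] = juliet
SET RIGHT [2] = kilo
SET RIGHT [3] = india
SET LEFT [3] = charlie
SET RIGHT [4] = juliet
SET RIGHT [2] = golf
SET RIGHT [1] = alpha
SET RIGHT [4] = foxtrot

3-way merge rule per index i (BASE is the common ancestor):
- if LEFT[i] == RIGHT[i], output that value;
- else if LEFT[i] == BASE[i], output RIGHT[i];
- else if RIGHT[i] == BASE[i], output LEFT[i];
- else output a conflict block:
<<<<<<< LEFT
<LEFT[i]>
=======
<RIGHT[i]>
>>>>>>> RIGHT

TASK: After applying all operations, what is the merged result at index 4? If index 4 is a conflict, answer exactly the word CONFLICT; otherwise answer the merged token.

Answer: foxtrot

Derivation:
Final LEFT:  [golf, juliet, delta, charlie, india]
Final RIGHT: [foxtrot, alpha, golf, india, foxtrot]
i=0: L=golf, R=foxtrot=BASE -> take LEFT -> golf
i=1: BASE=kilo L=juliet R=alpha all differ -> CONFLICT
i=2: L=delta=BASE, R=golf -> take RIGHT -> golf
i=3: L=charlie=BASE, R=india -> take RIGHT -> india
i=4: L=india=BASE, R=foxtrot -> take RIGHT -> foxtrot
Index 4 -> foxtrot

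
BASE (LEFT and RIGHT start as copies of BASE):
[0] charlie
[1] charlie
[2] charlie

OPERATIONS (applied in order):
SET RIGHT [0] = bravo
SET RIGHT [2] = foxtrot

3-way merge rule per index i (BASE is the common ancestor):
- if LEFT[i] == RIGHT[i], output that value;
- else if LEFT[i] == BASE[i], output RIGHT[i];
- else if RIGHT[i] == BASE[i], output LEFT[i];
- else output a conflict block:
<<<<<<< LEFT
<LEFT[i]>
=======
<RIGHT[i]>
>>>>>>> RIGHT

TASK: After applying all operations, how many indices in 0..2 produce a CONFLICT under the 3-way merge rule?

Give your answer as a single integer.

Final LEFT:  [charlie, charlie, charlie]
Final RIGHT: [bravo, charlie, foxtrot]
i=0: L=charlie=BASE, R=bravo -> take RIGHT -> bravo
i=1: L=charlie R=charlie -> agree -> charlie
i=2: L=charlie=BASE, R=foxtrot -> take RIGHT -> foxtrot
Conflict count: 0

Answer: 0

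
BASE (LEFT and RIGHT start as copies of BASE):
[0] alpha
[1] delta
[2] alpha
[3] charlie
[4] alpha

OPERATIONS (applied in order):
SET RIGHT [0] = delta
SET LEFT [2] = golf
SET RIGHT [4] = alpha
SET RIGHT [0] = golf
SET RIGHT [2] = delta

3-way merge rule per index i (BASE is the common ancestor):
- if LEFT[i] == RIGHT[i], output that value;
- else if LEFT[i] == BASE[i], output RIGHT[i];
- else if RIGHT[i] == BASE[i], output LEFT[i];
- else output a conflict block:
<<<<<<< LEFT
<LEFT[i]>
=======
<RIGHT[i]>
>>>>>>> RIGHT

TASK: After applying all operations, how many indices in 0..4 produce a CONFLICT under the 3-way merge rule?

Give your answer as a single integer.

Final LEFT:  [alpha, delta, golf, charlie, alpha]
Final RIGHT: [golf, delta, delta, charlie, alpha]
i=0: L=alpha=BASE, R=golf -> take RIGHT -> golf
i=1: L=delta R=delta -> agree -> delta
i=2: BASE=alpha L=golf R=delta all differ -> CONFLICT
i=3: L=charlie R=charlie -> agree -> charlie
i=4: L=alpha R=alpha -> agree -> alpha
Conflict count: 1

Answer: 1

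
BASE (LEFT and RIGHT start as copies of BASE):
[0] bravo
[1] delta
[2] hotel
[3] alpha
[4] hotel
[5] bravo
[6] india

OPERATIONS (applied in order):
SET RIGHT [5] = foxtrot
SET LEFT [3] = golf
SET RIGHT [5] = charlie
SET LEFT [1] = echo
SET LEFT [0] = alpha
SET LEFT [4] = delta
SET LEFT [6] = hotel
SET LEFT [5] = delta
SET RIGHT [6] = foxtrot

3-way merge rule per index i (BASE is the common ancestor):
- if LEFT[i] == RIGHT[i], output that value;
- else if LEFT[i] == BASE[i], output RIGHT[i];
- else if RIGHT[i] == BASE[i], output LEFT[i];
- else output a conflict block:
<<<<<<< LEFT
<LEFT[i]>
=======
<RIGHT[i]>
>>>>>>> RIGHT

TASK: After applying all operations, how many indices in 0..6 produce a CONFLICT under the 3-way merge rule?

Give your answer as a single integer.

Answer: 2

Derivation:
Final LEFT:  [alpha, echo, hotel, golf, delta, delta, hotel]
Final RIGHT: [bravo, delta, hotel, alpha, hotel, charlie, foxtrot]
i=0: L=alpha, R=bravo=BASE -> take LEFT -> alpha
i=1: L=echo, R=delta=BASE -> take LEFT -> echo
i=2: L=hotel R=hotel -> agree -> hotel
i=3: L=golf, R=alpha=BASE -> take LEFT -> golf
i=4: L=delta, R=hotel=BASE -> take LEFT -> delta
i=5: BASE=bravo L=delta R=charlie all differ -> CONFLICT
i=6: BASE=india L=hotel R=foxtrot all differ -> CONFLICT
Conflict count: 2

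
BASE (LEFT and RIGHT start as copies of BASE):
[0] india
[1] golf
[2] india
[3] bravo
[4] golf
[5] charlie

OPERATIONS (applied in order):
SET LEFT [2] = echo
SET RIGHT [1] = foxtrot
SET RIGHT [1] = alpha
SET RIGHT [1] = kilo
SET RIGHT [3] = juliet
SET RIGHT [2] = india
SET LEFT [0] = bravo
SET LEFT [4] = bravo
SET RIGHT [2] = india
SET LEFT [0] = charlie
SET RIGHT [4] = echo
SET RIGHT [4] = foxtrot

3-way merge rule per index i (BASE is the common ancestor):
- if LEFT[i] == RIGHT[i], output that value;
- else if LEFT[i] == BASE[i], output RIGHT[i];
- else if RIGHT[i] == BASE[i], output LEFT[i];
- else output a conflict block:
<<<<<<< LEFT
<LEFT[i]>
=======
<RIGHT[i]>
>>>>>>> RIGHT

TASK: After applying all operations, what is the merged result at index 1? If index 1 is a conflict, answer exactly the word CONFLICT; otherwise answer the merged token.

Answer: kilo

Derivation:
Final LEFT:  [charlie, golf, echo, bravo, bravo, charlie]
Final RIGHT: [india, kilo, india, juliet, foxtrot, charlie]
i=0: L=charlie, R=india=BASE -> take LEFT -> charlie
i=1: L=golf=BASE, R=kilo -> take RIGHT -> kilo
i=2: L=echo, R=india=BASE -> take LEFT -> echo
i=3: L=bravo=BASE, R=juliet -> take RIGHT -> juliet
i=4: BASE=golf L=bravo R=foxtrot all differ -> CONFLICT
i=5: L=charlie R=charlie -> agree -> charlie
Index 1 -> kilo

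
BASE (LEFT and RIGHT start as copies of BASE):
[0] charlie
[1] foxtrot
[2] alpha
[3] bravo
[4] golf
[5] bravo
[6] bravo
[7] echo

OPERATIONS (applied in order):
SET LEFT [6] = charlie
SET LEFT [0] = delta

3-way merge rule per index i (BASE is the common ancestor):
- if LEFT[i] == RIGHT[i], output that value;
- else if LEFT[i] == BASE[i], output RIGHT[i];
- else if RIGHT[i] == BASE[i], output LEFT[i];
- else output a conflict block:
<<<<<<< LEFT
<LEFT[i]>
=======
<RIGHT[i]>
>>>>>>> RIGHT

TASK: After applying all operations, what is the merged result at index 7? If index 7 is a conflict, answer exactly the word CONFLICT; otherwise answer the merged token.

Answer: echo

Derivation:
Final LEFT:  [delta, foxtrot, alpha, bravo, golf, bravo, charlie, echo]
Final RIGHT: [charlie, foxtrot, alpha, bravo, golf, bravo, bravo, echo]
i=0: L=delta, R=charlie=BASE -> take LEFT -> delta
i=1: L=foxtrot R=foxtrot -> agree -> foxtrot
i=2: L=alpha R=alpha -> agree -> alpha
i=3: L=bravo R=bravo -> agree -> bravo
i=4: L=golf R=golf -> agree -> golf
i=5: L=bravo R=bravo -> agree -> bravo
i=6: L=charlie, R=bravo=BASE -> take LEFT -> charlie
i=7: L=echo R=echo -> agree -> echo
Index 7 -> echo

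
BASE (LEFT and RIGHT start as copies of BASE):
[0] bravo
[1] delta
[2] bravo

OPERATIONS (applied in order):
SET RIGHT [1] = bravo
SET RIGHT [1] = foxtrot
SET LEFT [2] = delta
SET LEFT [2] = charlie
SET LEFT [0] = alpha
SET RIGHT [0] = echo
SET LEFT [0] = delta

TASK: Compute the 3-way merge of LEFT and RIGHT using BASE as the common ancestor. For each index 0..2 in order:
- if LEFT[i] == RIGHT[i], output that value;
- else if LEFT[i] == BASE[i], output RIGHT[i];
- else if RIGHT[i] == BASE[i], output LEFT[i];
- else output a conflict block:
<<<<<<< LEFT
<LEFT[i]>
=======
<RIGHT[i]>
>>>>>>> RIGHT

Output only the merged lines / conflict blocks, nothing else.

Final LEFT:  [delta, delta, charlie]
Final RIGHT: [echo, foxtrot, bravo]
i=0: BASE=bravo L=delta R=echo all differ -> CONFLICT
i=1: L=delta=BASE, R=foxtrot -> take RIGHT -> foxtrot
i=2: L=charlie, R=bravo=BASE -> take LEFT -> charlie

Answer: <<<<<<< LEFT
delta
=======
echo
>>>>>>> RIGHT
foxtrot
charlie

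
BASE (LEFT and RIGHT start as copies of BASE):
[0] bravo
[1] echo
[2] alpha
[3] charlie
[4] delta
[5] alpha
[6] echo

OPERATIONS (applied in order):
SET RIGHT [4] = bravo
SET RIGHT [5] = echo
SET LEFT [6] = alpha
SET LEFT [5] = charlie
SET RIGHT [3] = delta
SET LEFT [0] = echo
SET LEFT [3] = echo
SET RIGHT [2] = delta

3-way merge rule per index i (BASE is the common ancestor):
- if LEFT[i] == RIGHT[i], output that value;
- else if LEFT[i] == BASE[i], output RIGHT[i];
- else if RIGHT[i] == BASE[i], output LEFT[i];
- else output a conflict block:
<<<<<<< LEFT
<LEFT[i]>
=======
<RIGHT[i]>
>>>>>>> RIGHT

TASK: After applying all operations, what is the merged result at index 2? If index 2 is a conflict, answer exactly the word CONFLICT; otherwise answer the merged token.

Final LEFT:  [echo, echo, alpha, echo, delta, charlie, alpha]
Final RIGHT: [bravo, echo, delta, delta, bravo, echo, echo]
i=0: L=echo, R=bravo=BASE -> take LEFT -> echo
i=1: L=echo R=echo -> agree -> echo
i=2: L=alpha=BASE, R=delta -> take RIGHT -> delta
i=3: BASE=charlie L=echo R=delta all differ -> CONFLICT
i=4: L=delta=BASE, R=bravo -> take RIGHT -> bravo
i=5: BASE=alpha L=charlie R=echo all differ -> CONFLICT
i=6: L=alpha, R=echo=BASE -> take LEFT -> alpha
Index 2 -> delta

Answer: delta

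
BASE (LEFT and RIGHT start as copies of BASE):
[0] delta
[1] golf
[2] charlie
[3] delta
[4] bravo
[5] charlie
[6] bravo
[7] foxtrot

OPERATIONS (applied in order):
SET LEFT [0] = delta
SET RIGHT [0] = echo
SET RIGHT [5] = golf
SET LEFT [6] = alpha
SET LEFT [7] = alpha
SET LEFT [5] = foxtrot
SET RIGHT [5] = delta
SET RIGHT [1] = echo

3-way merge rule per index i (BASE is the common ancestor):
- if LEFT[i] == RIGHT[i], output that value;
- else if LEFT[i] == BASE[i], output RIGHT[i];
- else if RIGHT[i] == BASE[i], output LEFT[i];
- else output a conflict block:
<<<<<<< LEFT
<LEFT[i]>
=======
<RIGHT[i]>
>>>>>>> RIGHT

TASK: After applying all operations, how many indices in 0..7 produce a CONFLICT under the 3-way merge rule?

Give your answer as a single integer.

Final LEFT:  [delta, golf, charlie, delta, bravo, foxtrot, alpha, alpha]
Final RIGHT: [echo, echo, charlie, delta, bravo, delta, bravo, foxtrot]
i=0: L=delta=BASE, R=echo -> take RIGHT -> echo
i=1: L=golf=BASE, R=echo -> take RIGHT -> echo
i=2: L=charlie R=charlie -> agree -> charlie
i=3: L=delta R=delta -> agree -> delta
i=4: L=bravo R=bravo -> agree -> bravo
i=5: BASE=charlie L=foxtrot R=delta all differ -> CONFLICT
i=6: L=alpha, R=bravo=BASE -> take LEFT -> alpha
i=7: L=alpha, R=foxtrot=BASE -> take LEFT -> alpha
Conflict count: 1

Answer: 1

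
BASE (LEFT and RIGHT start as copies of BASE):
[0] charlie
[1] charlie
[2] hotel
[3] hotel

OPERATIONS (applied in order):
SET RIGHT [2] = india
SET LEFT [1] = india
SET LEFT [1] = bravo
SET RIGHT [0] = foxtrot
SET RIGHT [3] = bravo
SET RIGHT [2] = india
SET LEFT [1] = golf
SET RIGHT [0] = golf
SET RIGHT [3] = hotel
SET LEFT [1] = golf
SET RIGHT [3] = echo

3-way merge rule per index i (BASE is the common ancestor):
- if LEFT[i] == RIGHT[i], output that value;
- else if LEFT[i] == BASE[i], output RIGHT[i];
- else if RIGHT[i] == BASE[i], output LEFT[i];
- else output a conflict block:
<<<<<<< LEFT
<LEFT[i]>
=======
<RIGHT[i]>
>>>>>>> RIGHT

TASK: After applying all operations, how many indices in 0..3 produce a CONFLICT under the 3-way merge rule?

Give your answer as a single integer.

Final LEFT:  [charlie, golf, hotel, hotel]
Final RIGHT: [golf, charlie, india, echo]
i=0: L=charlie=BASE, R=golf -> take RIGHT -> golf
i=1: L=golf, R=charlie=BASE -> take LEFT -> golf
i=2: L=hotel=BASE, R=india -> take RIGHT -> india
i=3: L=hotel=BASE, R=echo -> take RIGHT -> echo
Conflict count: 0

Answer: 0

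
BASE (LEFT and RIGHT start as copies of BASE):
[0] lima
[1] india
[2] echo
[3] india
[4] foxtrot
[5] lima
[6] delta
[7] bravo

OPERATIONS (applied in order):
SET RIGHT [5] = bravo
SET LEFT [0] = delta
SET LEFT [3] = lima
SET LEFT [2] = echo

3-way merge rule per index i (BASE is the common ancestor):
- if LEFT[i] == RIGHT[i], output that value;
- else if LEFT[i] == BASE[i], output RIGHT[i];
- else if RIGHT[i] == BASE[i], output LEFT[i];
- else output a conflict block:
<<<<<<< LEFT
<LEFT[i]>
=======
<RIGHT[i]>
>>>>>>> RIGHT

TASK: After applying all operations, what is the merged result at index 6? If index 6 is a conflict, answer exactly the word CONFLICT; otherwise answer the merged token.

Final LEFT:  [delta, india, echo, lima, foxtrot, lima, delta, bravo]
Final RIGHT: [lima, india, echo, india, foxtrot, bravo, delta, bravo]
i=0: L=delta, R=lima=BASE -> take LEFT -> delta
i=1: L=india R=india -> agree -> india
i=2: L=echo R=echo -> agree -> echo
i=3: L=lima, R=india=BASE -> take LEFT -> lima
i=4: L=foxtrot R=foxtrot -> agree -> foxtrot
i=5: L=lima=BASE, R=bravo -> take RIGHT -> bravo
i=6: L=delta R=delta -> agree -> delta
i=7: L=bravo R=bravo -> agree -> bravo
Index 6 -> delta

Answer: delta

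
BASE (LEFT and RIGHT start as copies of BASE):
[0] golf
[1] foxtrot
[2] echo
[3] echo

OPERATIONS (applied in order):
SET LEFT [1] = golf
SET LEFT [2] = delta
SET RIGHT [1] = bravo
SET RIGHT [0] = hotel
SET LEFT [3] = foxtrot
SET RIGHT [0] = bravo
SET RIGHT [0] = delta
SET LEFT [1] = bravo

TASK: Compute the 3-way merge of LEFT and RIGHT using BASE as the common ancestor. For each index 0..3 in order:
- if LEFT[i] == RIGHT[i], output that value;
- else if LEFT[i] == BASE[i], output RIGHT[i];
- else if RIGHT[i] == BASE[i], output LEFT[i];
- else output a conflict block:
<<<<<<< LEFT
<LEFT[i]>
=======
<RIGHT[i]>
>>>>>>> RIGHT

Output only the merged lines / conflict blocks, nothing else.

Answer: delta
bravo
delta
foxtrot

Derivation:
Final LEFT:  [golf, bravo, delta, foxtrot]
Final RIGHT: [delta, bravo, echo, echo]
i=0: L=golf=BASE, R=delta -> take RIGHT -> delta
i=1: L=bravo R=bravo -> agree -> bravo
i=2: L=delta, R=echo=BASE -> take LEFT -> delta
i=3: L=foxtrot, R=echo=BASE -> take LEFT -> foxtrot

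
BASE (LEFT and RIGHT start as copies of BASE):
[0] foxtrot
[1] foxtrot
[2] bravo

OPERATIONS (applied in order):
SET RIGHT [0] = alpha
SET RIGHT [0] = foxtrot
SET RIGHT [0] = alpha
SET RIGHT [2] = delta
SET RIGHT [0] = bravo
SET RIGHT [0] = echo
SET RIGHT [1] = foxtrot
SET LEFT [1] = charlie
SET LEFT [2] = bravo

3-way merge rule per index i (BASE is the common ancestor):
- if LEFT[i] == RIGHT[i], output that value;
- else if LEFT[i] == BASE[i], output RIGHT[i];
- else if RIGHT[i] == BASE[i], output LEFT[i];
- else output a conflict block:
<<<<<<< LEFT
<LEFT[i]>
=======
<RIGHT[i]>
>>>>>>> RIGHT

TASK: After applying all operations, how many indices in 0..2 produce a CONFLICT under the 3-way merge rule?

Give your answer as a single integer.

Final LEFT:  [foxtrot, charlie, bravo]
Final RIGHT: [echo, foxtrot, delta]
i=0: L=foxtrot=BASE, R=echo -> take RIGHT -> echo
i=1: L=charlie, R=foxtrot=BASE -> take LEFT -> charlie
i=2: L=bravo=BASE, R=delta -> take RIGHT -> delta
Conflict count: 0

Answer: 0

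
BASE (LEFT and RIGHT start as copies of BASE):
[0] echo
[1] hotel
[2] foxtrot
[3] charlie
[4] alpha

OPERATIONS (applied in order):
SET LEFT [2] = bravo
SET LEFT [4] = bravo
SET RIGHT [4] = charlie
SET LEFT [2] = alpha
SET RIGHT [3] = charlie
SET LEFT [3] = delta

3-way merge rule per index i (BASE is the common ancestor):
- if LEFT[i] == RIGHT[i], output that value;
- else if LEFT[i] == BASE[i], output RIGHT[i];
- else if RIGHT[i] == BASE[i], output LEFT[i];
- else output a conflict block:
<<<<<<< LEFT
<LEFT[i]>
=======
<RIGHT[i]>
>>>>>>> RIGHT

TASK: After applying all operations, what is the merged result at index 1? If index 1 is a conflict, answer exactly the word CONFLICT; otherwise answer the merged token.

Final LEFT:  [echo, hotel, alpha, delta, bravo]
Final RIGHT: [echo, hotel, foxtrot, charlie, charlie]
i=0: L=echo R=echo -> agree -> echo
i=1: L=hotel R=hotel -> agree -> hotel
i=2: L=alpha, R=foxtrot=BASE -> take LEFT -> alpha
i=3: L=delta, R=charlie=BASE -> take LEFT -> delta
i=4: BASE=alpha L=bravo R=charlie all differ -> CONFLICT
Index 1 -> hotel

Answer: hotel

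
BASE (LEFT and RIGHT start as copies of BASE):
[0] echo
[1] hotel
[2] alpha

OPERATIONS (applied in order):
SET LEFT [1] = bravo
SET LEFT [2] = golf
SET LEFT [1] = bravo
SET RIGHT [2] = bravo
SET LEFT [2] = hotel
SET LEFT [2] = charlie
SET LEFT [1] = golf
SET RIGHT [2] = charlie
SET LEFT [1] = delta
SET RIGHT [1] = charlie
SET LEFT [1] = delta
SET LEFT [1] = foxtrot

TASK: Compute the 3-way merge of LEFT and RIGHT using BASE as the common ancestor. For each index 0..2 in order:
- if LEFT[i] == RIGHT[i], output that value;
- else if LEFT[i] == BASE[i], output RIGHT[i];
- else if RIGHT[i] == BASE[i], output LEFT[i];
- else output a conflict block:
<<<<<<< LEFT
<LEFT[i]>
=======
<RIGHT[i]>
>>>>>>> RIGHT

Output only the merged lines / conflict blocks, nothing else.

Final LEFT:  [echo, foxtrot, charlie]
Final RIGHT: [echo, charlie, charlie]
i=0: L=echo R=echo -> agree -> echo
i=1: BASE=hotel L=foxtrot R=charlie all differ -> CONFLICT
i=2: L=charlie R=charlie -> agree -> charlie

Answer: echo
<<<<<<< LEFT
foxtrot
=======
charlie
>>>>>>> RIGHT
charlie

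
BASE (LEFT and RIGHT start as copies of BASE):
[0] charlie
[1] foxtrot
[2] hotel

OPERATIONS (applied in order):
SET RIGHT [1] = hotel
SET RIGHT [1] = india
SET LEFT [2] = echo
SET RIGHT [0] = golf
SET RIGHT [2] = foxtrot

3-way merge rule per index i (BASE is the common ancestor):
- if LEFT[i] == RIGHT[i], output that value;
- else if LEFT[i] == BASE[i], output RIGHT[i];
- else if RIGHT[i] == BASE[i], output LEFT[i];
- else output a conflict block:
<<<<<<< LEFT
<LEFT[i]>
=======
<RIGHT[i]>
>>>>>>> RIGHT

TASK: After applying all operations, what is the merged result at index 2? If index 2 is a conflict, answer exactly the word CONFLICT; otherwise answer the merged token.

Answer: CONFLICT

Derivation:
Final LEFT:  [charlie, foxtrot, echo]
Final RIGHT: [golf, india, foxtrot]
i=0: L=charlie=BASE, R=golf -> take RIGHT -> golf
i=1: L=foxtrot=BASE, R=india -> take RIGHT -> india
i=2: BASE=hotel L=echo R=foxtrot all differ -> CONFLICT
Index 2 -> CONFLICT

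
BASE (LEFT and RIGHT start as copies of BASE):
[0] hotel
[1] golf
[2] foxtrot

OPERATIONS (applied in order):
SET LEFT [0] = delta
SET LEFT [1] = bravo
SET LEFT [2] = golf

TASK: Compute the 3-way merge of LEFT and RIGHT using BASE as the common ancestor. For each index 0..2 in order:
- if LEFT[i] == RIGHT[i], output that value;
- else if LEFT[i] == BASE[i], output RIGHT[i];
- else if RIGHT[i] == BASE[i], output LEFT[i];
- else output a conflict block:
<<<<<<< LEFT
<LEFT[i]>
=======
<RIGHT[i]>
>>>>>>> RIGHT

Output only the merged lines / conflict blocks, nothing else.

Answer: delta
bravo
golf

Derivation:
Final LEFT:  [delta, bravo, golf]
Final RIGHT: [hotel, golf, foxtrot]
i=0: L=delta, R=hotel=BASE -> take LEFT -> delta
i=1: L=bravo, R=golf=BASE -> take LEFT -> bravo
i=2: L=golf, R=foxtrot=BASE -> take LEFT -> golf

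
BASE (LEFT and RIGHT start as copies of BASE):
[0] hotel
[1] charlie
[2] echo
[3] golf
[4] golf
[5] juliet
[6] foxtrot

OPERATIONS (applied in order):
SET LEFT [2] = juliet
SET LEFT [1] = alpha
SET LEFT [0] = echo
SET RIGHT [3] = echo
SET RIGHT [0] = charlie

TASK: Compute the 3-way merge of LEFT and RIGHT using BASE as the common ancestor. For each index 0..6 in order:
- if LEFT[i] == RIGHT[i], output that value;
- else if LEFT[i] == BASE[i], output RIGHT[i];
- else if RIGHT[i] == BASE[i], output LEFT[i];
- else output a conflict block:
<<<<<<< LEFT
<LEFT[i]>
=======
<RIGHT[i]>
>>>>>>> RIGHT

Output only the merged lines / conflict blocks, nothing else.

Final LEFT:  [echo, alpha, juliet, golf, golf, juliet, foxtrot]
Final RIGHT: [charlie, charlie, echo, echo, golf, juliet, foxtrot]
i=0: BASE=hotel L=echo R=charlie all differ -> CONFLICT
i=1: L=alpha, R=charlie=BASE -> take LEFT -> alpha
i=2: L=juliet, R=echo=BASE -> take LEFT -> juliet
i=3: L=golf=BASE, R=echo -> take RIGHT -> echo
i=4: L=golf R=golf -> agree -> golf
i=5: L=juliet R=juliet -> agree -> juliet
i=6: L=foxtrot R=foxtrot -> agree -> foxtrot

Answer: <<<<<<< LEFT
echo
=======
charlie
>>>>>>> RIGHT
alpha
juliet
echo
golf
juliet
foxtrot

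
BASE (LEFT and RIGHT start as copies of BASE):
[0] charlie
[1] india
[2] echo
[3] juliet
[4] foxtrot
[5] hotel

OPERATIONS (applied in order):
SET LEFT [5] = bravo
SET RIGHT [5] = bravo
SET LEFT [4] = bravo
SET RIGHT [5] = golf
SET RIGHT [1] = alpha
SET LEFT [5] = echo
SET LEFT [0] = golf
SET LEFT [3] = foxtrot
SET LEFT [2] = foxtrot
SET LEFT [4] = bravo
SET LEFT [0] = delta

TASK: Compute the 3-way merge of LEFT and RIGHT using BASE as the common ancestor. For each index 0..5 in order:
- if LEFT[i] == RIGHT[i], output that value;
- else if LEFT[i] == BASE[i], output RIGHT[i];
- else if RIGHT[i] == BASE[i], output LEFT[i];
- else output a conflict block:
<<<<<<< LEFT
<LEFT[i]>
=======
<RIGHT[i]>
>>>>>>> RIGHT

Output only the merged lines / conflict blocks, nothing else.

Answer: delta
alpha
foxtrot
foxtrot
bravo
<<<<<<< LEFT
echo
=======
golf
>>>>>>> RIGHT

Derivation:
Final LEFT:  [delta, india, foxtrot, foxtrot, bravo, echo]
Final RIGHT: [charlie, alpha, echo, juliet, foxtrot, golf]
i=0: L=delta, R=charlie=BASE -> take LEFT -> delta
i=1: L=india=BASE, R=alpha -> take RIGHT -> alpha
i=2: L=foxtrot, R=echo=BASE -> take LEFT -> foxtrot
i=3: L=foxtrot, R=juliet=BASE -> take LEFT -> foxtrot
i=4: L=bravo, R=foxtrot=BASE -> take LEFT -> bravo
i=5: BASE=hotel L=echo R=golf all differ -> CONFLICT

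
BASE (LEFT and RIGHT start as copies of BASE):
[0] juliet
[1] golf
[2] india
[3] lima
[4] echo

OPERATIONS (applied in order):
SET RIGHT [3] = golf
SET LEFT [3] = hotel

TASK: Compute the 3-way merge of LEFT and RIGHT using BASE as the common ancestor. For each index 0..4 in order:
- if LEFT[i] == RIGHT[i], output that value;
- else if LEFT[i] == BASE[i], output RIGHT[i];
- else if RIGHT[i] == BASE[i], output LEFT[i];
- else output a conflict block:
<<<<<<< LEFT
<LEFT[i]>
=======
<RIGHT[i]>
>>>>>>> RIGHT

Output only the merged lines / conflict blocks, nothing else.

Answer: juliet
golf
india
<<<<<<< LEFT
hotel
=======
golf
>>>>>>> RIGHT
echo

Derivation:
Final LEFT:  [juliet, golf, india, hotel, echo]
Final RIGHT: [juliet, golf, india, golf, echo]
i=0: L=juliet R=juliet -> agree -> juliet
i=1: L=golf R=golf -> agree -> golf
i=2: L=india R=india -> agree -> india
i=3: BASE=lima L=hotel R=golf all differ -> CONFLICT
i=4: L=echo R=echo -> agree -> echo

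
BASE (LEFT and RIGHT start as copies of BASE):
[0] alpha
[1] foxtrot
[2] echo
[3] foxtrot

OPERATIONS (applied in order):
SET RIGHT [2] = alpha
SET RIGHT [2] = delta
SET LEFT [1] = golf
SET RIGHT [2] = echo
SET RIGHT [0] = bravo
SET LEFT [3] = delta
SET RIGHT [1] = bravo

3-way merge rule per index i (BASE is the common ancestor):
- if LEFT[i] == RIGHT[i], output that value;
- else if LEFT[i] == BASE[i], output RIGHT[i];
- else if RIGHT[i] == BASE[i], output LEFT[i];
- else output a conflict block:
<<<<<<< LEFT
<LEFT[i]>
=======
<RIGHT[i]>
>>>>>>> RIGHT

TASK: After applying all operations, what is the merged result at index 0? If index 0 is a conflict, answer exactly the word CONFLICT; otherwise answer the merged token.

Answer: bravo

Derivation:
Final LEFT:  [alpha, golf, echo, delta]
Final RIGHT: [bravo, bravo, echo, foxtrot]
i=0: L=alpha=BASE, R=bravo -> take RIGHT -> bravo
i=1: BASE=foxtrot L=golf R=bravo all differ -> CONFLICT
i=2: L=echo R=echo -> agree -> echo
i=3: L=delta, R=foxtrot=BASE -> take LEFT -> delta
Index 0 -> bravo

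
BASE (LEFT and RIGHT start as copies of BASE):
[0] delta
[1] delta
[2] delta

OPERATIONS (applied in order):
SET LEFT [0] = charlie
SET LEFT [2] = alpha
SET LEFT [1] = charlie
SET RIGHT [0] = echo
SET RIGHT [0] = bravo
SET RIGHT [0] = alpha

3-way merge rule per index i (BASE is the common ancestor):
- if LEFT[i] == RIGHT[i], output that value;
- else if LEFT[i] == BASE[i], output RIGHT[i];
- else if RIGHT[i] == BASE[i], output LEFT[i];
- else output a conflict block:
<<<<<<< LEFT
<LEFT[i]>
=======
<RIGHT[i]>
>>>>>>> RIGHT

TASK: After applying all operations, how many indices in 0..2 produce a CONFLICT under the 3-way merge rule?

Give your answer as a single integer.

Answer: 1

Derivation:
Final LEFT:  [charlie, charlie, alpha]
Final RIGHT: [alpha, delta, delta]
i=0: BASE=delta L=charlie R=alpha all differ -> CONFLICT
i=1: L=charlie, R=delta=BASE -> take LEFT -> charlie
i=2: L=alpha, R=delta=BASE -> take LEFT -> alpha
Conflict count: 1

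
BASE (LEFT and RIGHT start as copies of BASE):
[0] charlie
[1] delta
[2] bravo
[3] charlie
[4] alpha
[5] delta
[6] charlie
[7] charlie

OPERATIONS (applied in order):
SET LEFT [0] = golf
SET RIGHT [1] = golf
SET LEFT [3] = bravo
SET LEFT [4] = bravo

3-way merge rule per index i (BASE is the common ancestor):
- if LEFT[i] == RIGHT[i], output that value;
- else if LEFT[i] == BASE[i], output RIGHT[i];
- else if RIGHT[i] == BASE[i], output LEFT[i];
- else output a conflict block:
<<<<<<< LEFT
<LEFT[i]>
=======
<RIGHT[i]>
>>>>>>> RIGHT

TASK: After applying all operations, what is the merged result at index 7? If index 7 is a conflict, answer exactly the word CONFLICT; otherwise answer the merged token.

Answer: charlie

Derivation:
Final LEFT:  [golf, delta, bravo, bravo, bravo, delta, charlie, charlie]
Final RIGHT: [charlie, golf, bravo, charlie, alpha, delta, charlie, charlie]
i=0: L=golf, R=charlie=BASE -> take LEFT -> golf
i=1: L=delta=BASE, R=golf -> take RIGHT -> golf
i=2: L=bravo R=bravo -> agree -> bravo
i=3: L=bravo, R=charlie=BASE -> take LEFT -> bravo
i=4: L=bravo, R=alpha=BASE -> take LEFT -> bravo
i=5: L=delta R=delta -> agree -> delta
i=6: L=charlie R=charlie -> agree -> charlie
i=7: L=charlie R=charlie -> agree -> charlie
Index 7 -> charlie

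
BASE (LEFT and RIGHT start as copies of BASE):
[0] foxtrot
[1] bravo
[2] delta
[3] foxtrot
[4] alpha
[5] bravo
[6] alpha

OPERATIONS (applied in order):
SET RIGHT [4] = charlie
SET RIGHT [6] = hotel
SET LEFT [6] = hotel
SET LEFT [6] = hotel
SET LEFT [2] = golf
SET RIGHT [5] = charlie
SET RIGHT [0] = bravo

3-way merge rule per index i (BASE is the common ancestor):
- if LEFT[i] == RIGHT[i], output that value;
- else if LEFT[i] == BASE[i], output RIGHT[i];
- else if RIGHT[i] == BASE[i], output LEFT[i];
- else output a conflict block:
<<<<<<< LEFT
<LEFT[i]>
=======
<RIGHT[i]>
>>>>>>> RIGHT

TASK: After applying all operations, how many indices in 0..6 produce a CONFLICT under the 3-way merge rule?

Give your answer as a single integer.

Final LEFT:  [foxtrot, bravo, golf, foxtrot, alpha, bravo, hotel]
Final RIGHT: [bravo, bravo, delta, foxtrot, charlie, charlie, hotel]
i=0: L=foxtrot=BASE, R=bravo -> take RIGHT -> bravo
i=1: L=bravo R=bravo -> agree -> bravo
i=2: L=golf, R=delta=BASE -> take LEFT -> golf
i=3: L=foxtrot R=foxtrot -> agree -> foxtrot
i=4: L=alpha=BASE, R=charlie -> take RIGHT -> charlie
i=5: L=bravo=BASE, R=charlie -> take RIGHT -> charlie
i=6: L=hotel R=hotel -> agree -> hotel
Conflict count: 0

Answer: 0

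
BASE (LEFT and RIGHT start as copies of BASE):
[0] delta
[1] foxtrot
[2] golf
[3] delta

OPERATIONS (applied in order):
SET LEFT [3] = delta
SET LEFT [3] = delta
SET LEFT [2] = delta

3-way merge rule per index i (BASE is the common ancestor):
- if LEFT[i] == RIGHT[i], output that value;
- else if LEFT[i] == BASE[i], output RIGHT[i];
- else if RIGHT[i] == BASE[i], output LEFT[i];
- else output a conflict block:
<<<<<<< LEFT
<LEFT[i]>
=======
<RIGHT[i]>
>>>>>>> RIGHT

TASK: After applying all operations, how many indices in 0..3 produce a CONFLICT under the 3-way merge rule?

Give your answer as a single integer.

Answer: 0

Derivation:
Final LEFT:  [delta, foxtrot, delta, delta]
Final RIGHT: [delta, foxtrot, golf, delta]
i=0: L=delta R=delta -> agree -> delta
i=1: L=foxtrot R=foxtrot -> agree -> foxtrot
i=2: L=delta, R=golf=BASE -> take LEFT -> delta
i=3: L=delta R=delta -> agree -> delta
Conflict count: 0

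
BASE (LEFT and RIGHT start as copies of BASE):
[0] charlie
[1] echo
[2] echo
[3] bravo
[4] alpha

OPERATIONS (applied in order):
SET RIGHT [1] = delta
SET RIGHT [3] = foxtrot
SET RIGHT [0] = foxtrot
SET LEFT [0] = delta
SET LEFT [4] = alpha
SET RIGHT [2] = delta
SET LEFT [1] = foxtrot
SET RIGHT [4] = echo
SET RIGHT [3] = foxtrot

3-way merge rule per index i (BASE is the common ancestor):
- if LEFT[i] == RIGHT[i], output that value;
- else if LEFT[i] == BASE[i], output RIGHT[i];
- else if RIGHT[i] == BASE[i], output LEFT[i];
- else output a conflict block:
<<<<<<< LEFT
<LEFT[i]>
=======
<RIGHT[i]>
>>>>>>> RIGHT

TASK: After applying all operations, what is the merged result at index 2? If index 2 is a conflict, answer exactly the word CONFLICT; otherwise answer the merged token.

Final LEFT:  [delta, foxtrot, echo, bravo, alpha]
Final RIGHT: [foxtrot, delta, delta, foxtrot, echo]
i=0: BASE=charlie L=delta R=foxtrot all differ -> CONFLICT
i=1: BASE=echo L=foxtrot R=delta all differ -> CONFLICT
i=2: L=echo=BASE, R=delta -> take RIGHT -> delta
i=3: L=bravo=BASE, R=foxtrot -> take RIGHT -> foxtrot
i=4: L=alpha=BASE, R=echo -> take RIGHT -> echo
Index 2 -> delta

Answer: delta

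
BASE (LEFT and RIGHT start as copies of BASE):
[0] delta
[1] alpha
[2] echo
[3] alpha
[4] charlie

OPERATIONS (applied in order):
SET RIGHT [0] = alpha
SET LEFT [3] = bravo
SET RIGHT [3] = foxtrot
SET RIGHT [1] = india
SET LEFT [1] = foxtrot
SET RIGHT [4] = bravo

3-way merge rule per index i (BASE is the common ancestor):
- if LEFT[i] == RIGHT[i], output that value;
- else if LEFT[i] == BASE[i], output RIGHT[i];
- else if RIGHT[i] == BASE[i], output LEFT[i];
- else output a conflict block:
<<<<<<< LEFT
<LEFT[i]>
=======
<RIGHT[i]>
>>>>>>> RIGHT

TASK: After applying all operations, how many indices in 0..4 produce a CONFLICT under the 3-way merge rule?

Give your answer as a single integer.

Answer: 2

Derivation:
Final LEFT:  [delta, foxtrot, echo, bravo, charlie]
Final RIGHT: [alpha, india, echo, foxtrot, bravo]
i=0: L=delta=BASE, R=alpha -> take RIGHT -> alpha
i=1: BASE=alpha L=foxtrot R=india all differ -> CONFLICT
i=2: L=echo R=echo -> agree -> echo
i=3: BASE=alpha L=bravo R=foxtrot all differ -> CONFLICT
i=4: L=charlie=BASE, R=bravo -> take RIGHT -> bravo
Conflict count: 2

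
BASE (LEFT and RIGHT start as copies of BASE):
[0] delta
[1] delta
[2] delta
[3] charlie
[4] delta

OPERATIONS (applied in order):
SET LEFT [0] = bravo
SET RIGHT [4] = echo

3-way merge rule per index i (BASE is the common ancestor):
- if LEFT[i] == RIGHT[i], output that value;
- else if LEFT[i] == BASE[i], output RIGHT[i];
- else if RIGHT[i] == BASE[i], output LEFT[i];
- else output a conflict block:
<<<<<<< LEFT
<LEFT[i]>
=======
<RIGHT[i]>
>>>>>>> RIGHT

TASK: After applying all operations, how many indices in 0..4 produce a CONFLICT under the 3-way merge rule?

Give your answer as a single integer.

Final LEFT:  [bravo, delta, delta, charlie, delta]
Final RIGHT: [delta, delta, delta, charlie, echo]
i=0: L=bravo, R=delta=BASE -> take LEFT -> bravo
i=1: L=delta R=delta -> agree -> delta
i=2: L=delta R=delta -> agree -> delta
i=3: L=charlie R=charlie -> agree -> charlie
i=4: L=delta=BASE, R=echo -> take RIGHT -> echo
Conflict count: 0

Answer: 0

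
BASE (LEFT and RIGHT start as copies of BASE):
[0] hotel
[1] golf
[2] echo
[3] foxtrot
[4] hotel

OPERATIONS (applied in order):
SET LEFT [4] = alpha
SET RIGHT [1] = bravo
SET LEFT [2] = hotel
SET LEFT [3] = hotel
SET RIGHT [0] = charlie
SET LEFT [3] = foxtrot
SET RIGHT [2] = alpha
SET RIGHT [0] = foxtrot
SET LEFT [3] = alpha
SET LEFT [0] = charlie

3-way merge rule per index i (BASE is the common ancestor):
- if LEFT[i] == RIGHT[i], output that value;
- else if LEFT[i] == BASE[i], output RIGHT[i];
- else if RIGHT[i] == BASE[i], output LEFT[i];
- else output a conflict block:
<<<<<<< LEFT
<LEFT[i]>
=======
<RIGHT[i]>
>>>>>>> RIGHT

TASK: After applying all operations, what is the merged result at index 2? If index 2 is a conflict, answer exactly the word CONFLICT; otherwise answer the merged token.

Final LEFT:  [charlie, golf, hotel, alpha, alpha]
Final RIGHT: [foxtrot, bravo, alpha, foxtrot, hotel]
i=0: BASE=hotel L=charlie R=foxtrot all differ -> CONFLICT
i=1: L=golf=BASE, R=bravo -> take RIGHT -> bravo
i=2: BASE=echo L=hotel R=alpha all differ -> CONFLICT
i=3: L=alpha, R=foxtrot=BASE -> take LEFT -> alpha
i=4: L=alpha, R=hotel=BASE -> take LEFT -> alpha
Index 2 -> CONFLICT

Answer: CONFLICT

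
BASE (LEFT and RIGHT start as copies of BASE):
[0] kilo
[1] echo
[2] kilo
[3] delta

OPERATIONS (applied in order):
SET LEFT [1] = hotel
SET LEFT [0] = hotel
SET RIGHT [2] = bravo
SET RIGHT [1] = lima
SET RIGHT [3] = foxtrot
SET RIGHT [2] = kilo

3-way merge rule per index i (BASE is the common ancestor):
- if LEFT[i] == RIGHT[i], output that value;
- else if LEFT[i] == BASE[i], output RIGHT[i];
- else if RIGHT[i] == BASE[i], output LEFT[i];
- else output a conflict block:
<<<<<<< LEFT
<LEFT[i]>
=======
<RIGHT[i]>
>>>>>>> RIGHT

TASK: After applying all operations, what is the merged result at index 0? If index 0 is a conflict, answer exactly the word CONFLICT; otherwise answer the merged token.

Final LEFT:  [hotel, hotel, kilo, delta]
Final RIGHT: [kilo, lima, kilo, foxtrot]
i=0: L=hotel, R=kilo=BASE -> take LEFT -> hotel
i=1: BASE=echo L=hotel R=lima all differ -> CONFLICT
i=2: L=kilo R=kilo -> agree -> kilo
i=3: L=delta=BASE, R=foxtrot -> take RIGHT -> foxtrot
Index 0 -> hotel

Answer: hotel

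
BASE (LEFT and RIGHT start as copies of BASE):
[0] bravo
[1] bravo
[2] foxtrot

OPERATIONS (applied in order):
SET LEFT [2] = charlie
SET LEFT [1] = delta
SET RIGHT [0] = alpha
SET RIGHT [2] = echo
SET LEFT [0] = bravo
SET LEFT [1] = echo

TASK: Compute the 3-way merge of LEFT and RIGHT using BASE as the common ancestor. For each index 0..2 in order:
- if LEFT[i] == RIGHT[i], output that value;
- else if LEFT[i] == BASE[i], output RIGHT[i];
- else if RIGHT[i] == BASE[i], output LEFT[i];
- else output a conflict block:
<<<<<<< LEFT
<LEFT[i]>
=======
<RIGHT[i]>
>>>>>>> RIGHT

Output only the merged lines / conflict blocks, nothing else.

Final LEFT:  [bravo, echo, charlie]
Final RIGHT: [alpha, bravo, echo]
i=0: L=bravo=BASE, R=alpha -> take RIGHT -> alpha
i=1: L=echo, R=bravo=BASE -> take LEFT -> echo
i=2: BASE=foxtrot L=charlie R=echo all differ -> CONFLICT

Answer: alpha
echo
<<<<<<< LEFT
charlie
=======
echo
>>>>>>> RIGHT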